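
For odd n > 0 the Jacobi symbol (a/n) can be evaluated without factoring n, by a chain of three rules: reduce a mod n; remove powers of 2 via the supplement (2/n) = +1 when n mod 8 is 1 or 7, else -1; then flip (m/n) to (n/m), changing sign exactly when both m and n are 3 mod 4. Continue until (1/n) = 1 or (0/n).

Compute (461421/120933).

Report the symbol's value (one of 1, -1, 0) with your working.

0

(461421/120933) = (98622/120933)   [reduce mod 120933]
98622 = 2^1·49311; (2/120933) = -1 since 120933 mod 8 = 5, so (98622/120933) = (-1)^1·(49311/120933); sign now -1
reciprocity: (49311/120933) = +1·(120933/49311) since 49311 mod 4 = 3, 120933 mod 4 = 1; sign now -1
(120933/49311) = (22311/49311)   [reduce mod 49311]
reciprocity: (22311/49311) = -1·(49311/22311) since 22311 mod 4 = 3, 49311 mod 4 = 3; sign now +1
(49311/22311) = (4689/22311)   [reduce mod 22311]
reciprocity: (4689/22311) = +1·(22311/4689) since 4689 mod 4 = 1, 22311 mod 4 = 3; sign now +1
(22311/4689) = (3555/4689)   [reduce mod 4689]
reciprocity: (3555/4689) = +1·(4689/3555) since 3555 mod 4 = 3, 4689 mod 4 = 1; sign now +1
(4689/3555) = (1134/3555)   [reduce mod 3555]
1134 = 2^1·567; (2/3555) = -1 since 3555 mod 8 = 3, so (1134/3555) = (-1)^1·(567/3555); sign now -1
reciprocity: (567/3555) = -1·(3555/567) since 567 mod 4 = 3, 3555 mod 4 = 3; sign now +1
(3555/567) = (153/567)   [reduce mod 567]
reciprocity: (153/567) = +1·(567/153) since 153 mod 4 = 1, 567 mod 4 = 3; sign now +1
(567/153) = (108/153)   [reduce mod 153]
108 = 2^2·27; (2/153) = +1 since 153 mod 8 = 1, so (108/153) = (+1)^2·(27/153); sign now +1
reciprocity: (27/153) = +1·(153/27) since 27 mod 4 = 3, 153 mod 4 = 1; sign now +1
(153/27) = (18/27)   [reduce mod 27]
18 = 2^1·9; (2/27) = -1 since 27 mod 8 = 3, so (18/27) = (-1)^1·(9/27); sign now -1
reciprocity: (9/27) = +1·(27/9) since 9 mod 4 = 1, 27 mod 4 = 3; sign now -1
(27/9) = (0/9)   [reduce mod 9]
(0/9) = 0   [gcd(a, n) > 1]; final value = 0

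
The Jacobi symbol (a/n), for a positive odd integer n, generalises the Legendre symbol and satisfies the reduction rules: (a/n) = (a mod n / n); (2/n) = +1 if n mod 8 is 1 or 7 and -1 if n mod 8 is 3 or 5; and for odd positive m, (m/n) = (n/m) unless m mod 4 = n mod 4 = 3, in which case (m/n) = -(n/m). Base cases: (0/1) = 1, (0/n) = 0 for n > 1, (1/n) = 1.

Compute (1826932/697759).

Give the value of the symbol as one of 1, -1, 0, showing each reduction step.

(1826932/697759): 1826932 mod 697759 = 431414, so (1826932/697759) = (431414/697759)
factor out 2^1: 431414 = 2^1·215707; with 697759 mod 8 = 7, (2/697759) = +1; sign now +1; continue with (215707/697759)
flip (215707/697759) -> (697759/215707): both odd, 215707 mod 4 = 3, 697759 mod 4 = 3, so the flip contributes -1; sign now -1
(697759/215707): 697759 mod 215707 = 50638, so (697759/215707) = (50638/215707)
factor out 2^1: 50638 = 2^1·25319; with 215707 mod 8 = 3, (2/215707) = -1; sign now +1; continue with (25319/215707)
flip (25319/215707) -> (215707/25319): both odd, 25319 mod 4 = 3, 215707 mod 4 = 3, so the flip contributes -1; sign now -1
(215707/25319): 215707 mod 25319 = 13155, so (215707/25319) = (13155/25319)
flip (13155/25319) -> (25319/13155): both odd, 13155 mod 4 = 3, 25319 mod 4 = 3, so the flip contributes -1; sign now +1
(25319/13155): 25319 mod 13155 = 12164, so (25319/13155) = (12164/13155)
factor out 2^2: 12164 = 2^2·3041; with 13155 mod 8 = 3, (2/13155) = -1; sign now +1; continue with (3041/13155)
flip (3041/13155) -> (13155/3041): both odd, 3041 mod 4 = 1, 13155 mod 4 = 3, so the flip contributes +1; sign now +1
(13155/3041): 13155 mod 3041 = 991, so (13155/3041) = (991/3041)
flip (991/3041) -> (3041/991): both odd, 991 mod 4 = 3, 3041 mod 4 = 1, so the flip contributes +1; sign now +1
(3041/991): 3041 mod 991 = 68, so (3041/991) = (68/991)
factor out 2^2: 68 = 2^2·17; with 991 mod 8 = 7, (2/991) = +1; sign now +1; continue with (17/991)
flip (17/991) -> (991/17): both odd, 17 mod 4 = 1, 991 mod 4 = 3, so the flip contributes +1; sign now +1
(991/17): 991 mod 17 = 5, so (991/17) = (5/17)
flip (5/17) -> (17/5): both odd, 5 mod 4 = 1, 17 mod 4 = 1, so the flip contributes +1; sign now +1
(17/5): 17 mod 5 = 2, so (17/5) = (2/5)
factor out 2^1: 2 = 2^1·1; with 5 mod 8 = 5, (2/5) = -1; sign now -1; continue with (1/5)
reached (1/5) = 1, so the symbol is -1

-1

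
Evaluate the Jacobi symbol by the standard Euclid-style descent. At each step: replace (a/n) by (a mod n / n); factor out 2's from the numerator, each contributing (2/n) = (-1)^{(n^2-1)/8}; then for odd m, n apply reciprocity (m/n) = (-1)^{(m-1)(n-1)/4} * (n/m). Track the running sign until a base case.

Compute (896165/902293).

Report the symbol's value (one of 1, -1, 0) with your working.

reciprocity: (896165/902293) = +1·(902293/896165) since 896165 mod 4 = 1, 902293 mod 4 = 1; sign now +1
(902293/896165) = (6128/896165)   [reduce mod 896165]
6128 = 2^4·383; (2/896165) = -1 since 896165 mod 8 = 5, so (6128/896165) = (-1)^4·(383/896165); sign now +1
reciprocity: (383/896165) = +1·(896165/383) since 383 mod 4 = 3, 896165 mod 4 = 1; sign now +1
(896165/383) = (328/383)   [reduce mod 383]
328 = 2^3·41; (2/383) = +1 since 383 mod 8 = 7, so (328/383) = (+1)^3·(41/383); sign now +1
reciprocity: (41/383) = +1·(383/41) since 41 mod 4 = 1, 383 mod 4 = 3; sign now +1
(383/41) = (14/41)   [reduce mod 41]
14 = 2^1·7; (2/41) = +1 since 41 mod 8 = 1, so (14/41) = (+1)^1·(7/41); sign now +1
reciprocity: (7/41) = +1·(41/7) since 7 mod 4 = 3, 41 mod 4 = 1; sign now +1
(41/7) = (6/7)   [reduce mod 7]
6 = 2^1·3; (2/7) = +1 since 7 mod 8 = 7, so (6/7) = (+1)^1·(3/7); sign now +1
reciprocity: (3/7) = -1·(7/3) since 3 mod 4 = 3, 7 mod 4 = 3; sign now -1
(7/3) = (1/3)   [reduce mod 3]
(1/3) = 1; final value = sign = -1

-1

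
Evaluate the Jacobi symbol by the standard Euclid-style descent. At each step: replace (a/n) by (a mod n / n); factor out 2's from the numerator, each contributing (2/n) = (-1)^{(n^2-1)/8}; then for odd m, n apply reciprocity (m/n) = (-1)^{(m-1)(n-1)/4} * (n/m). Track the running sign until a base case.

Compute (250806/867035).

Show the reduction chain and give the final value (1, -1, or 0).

-1

250806 = 2^1·125403; (2/867035) = -1 since 867035 mod 8 = 3, so (250806/867035) = (-1)^1·(125403/867035); sign now -1
reciprocity: (125403/867035) = -1·(867035/125403) since 125403 mod 4 = 3, 867035 mod 4 = 3; sign now +1
(867035/125403) = (114617/125403)   [reduce mod 125403]
reciprocity: (114617/125403) = +1·(125403/114617) since 114617 mod 4 = 1, 125403 mod 4 = 3; sign now +1
(125403/114617) = (10786/114617)   [reduce mod 114617]
10786 = 2^1·5393; (2/114617) = +1 since 114617 mod 8 = 1, so (10786/114617) = (+1)^1·(5393/114617); sign now +1
reciprocity: (5393/114617) = +1·(114617/5393) since 5393 mod 4 = 1, 114617 mod 4 = 1; sign now +1
(114617/5393) = (1364/5393)   [reduce mod 5393]
1364 = 2^2·341; (2/5393) = +1 since 5393 mod 8 = 1, so (1364/5393) = (+1)^2·(341/5393); sign now +1
reciprocity: (341/5393) = +1·(5393/341) since 341 mod 4 = 1, 5393 mod 4 = 1; sign now +1
(5393/341) = (278/341)   [reduce mod 341]
278 = 2^1·139; (2/341) = -1 since 341 mod 8 = 5, so (278/341) = (-1)^1·(139/341); sign now -1
reciprocity: (139/341) = +1·(341/139) since 139 mod 4 = 3, 341 mod 4 = 1; sign now -1
(341/139) = (63/139)   [reduce mod 139]
reciprocity: (63/139) = -1·(139/63) since 63 mod 4 = 3, 139 mod 4 = 3; sign now +1
(139/63) = (13/63)   [reduce mod 63]
reciprocity: (13/63) = +1·(63/13) since 13 mod 4 = 1, 63 mod 4 = 3; sign now +1
(63/13) = (11/13)   [reduce mod 13]
reciprocity: (11/13) = +1·(13/11) since 11 mod 4 = 3, 13 mod 4 = 1; sign now +1
(13/11) = (2/11)   [reduce mod 11]
2 = 2^1·1; (2/11) = -1 since 11 mod 8 = 3, so (2/11) = (-1)^1·(1/11); sign now -1
(1/11) = 1; final value = sign = -1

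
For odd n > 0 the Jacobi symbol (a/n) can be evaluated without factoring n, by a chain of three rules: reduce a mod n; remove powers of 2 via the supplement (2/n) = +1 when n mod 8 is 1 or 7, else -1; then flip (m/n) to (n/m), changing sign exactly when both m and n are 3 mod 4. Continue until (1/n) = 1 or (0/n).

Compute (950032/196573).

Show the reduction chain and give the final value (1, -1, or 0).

(950032/196573): 950032 mod 196573 = 163740, so (950032/196573) = (163740/196573)
factor out 2^2: 163740 = 2^2·40935; with 196573 mod 8 = 5, (2/196573) = -1; sign now +1; continue with (40935/196573)
flip (40935/196573) -> (196573/40935): both odd, 40935 mod 4 = 3, 196573 mod 4 = 1, so the flip contributes +1; sign now +1
(196573/40935): 196573 mod 40935 = 32833, so (196573/40935) = (32833/40935)
flip (32833/40935) -> (40935/32833): both odd, 32833 mod 4 = 1, 40935 mod 4 = 3, so the flip contributes +1; sign now +1
(40935/32833): 40935 mod 32833 = 8102, so (40935/32833) = (8102/32833)
factor out 2^1: 8102 = 2^1·4051; with 32833 mod 8 = 1, (2/32833) = +1; sign now +1; continue with (4051/32833)
flip (4051/32833) -> (32833/4051): both odd, 4051 mod 4 = 3, 32833 mod 4 = 1, so the flip contributes +1; sign now +1
(32833/4051): 32833 mod 4051 = 425, so (32833/4051) = (425/4051)
flip (425/4051) -> (4051/425): both odd, 425 mod 4 = 1, 4051 mod 4 = 3, so the flip contributes +1; sign now +1
(4051/425): 4051 mod 425 = 226, so (4051/425) = (226/425)
factor out 2^1: 226 = 2^1·113; with 425 mod 8 = 1, (2/425) = +1; sign now +1; continue with (113/425)
flip (113/425) -> (425/113): both odd, 113 mod 4 = 1, 425 mod 4 = 1, so the flip contributes +1; sign now +1
(425/113): 425 mod 113 = 86, so (425/113) = (86/113)
factor out 2^1: 86 = 2^1·43; with 113 mod 8 = 1, (2/113) = +1; sign now +1; continue with (43/113)
flip (43/113) -> (113/43): both odd, 43 mod 4 = 3, 113 mod 4 = 1, so the flip contributes +1; sign now +1
(113/43): 113 mod 43 = 27, so (113/43) = (27/43)
flip (27/43) -> (43/27): both odd, 27 mod 4 = 3, 43 mod 4 = 3, so the flip contributes -1; sign now -1
(43/27): 43 mod 27 = 16, so (43/27) = (16/27)
factor out 2^4: 16 = 2^4·1; with 27 mod 8 = 3, (2/27) = -1; sign now -1; continue with (1/27)
reached (1/27) = 1, so the symbol is -1

-1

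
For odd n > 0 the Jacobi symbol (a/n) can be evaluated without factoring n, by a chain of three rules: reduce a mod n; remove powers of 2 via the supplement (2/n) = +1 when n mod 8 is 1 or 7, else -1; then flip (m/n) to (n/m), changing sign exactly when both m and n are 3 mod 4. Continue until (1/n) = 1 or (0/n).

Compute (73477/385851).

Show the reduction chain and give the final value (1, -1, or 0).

-1

flip (73477/385851) -> (385851/73477): both odd, 73477 mod 4 = 1, 385851 mod 4 = 3, so the flip contributes +1; sign now +1
(385851/73477): 385851 mod 73477 = 18466, so (385851/73477) = (18466/73477)
factor out 2^1: 18466 = 2^1·9233; with 73477 mod 8 = 5, (2/73477) = -1; sign now -1; continue with (9233/73477)
flip (9233/73477) -> (73477/9233): both odd, 9233 mod 4 = 1, 73477 mod 4 = 1, so the flip contributes +1; sign now -1
(73477/9233): 73477 mod 9233 = 8846, so (73477/9233) = (8846/9233)
factor out 2^1: 8846 = 2^1·4423; with 9233 mod 8 = 1, (2/9233) = +1; sign now -1; continue with (4423/9233)
flip (4423/9233) -> (9233/4423): both odd, 4423 mod 4 = 3, 9233 mod 4 = 1, so the flip contributes +1; sign now -1
(9233/4423): 9233 mod 4423 = 387, so (9233/4423) = (387/4423)
flip (387/4423) -> (4423/387): both odd, 387 mod 4 = 3, 4423 mod 4 = 3, so the flip contributes -1; sign now +1
(4423/387): 4423 mod 387 = 166, so (4423/387) = (166/387)
factor out 2^1: 166 = 2^1·83; with 387 mod 8 = 3, (2/387) = -1; sign now -1; continue with (83/387)
flip (83/387) -> (387/83): both odd, 83 mod 4 = 3, 387 mod 4 = 3, so the flip contributes -1; sign now +1
(387/83): 387 mod 83 = 55, so (387/83) = (55/83)
flip (55/83) -> (83/55): both odd, 55 mod 4 = 3, 83 mod 4 = 3, so the flip contributes -1; sign now -1
(83/55): 83 mod 55 = 28, so (83/55) = (28/55)
factor out 2^2: 28 = 2^2·7; with 55 mod 8 = 7, (2/55) = +1; sign now -1; continue with (7/55)
flip (7/55) -> (55/7): both odd, 7 mod 4 = 3, 55 mod 4 = 3, so the flip contributes -1; sign now +1
(55/7): 55 mod 7 = 6, so (55/7) = (6/7)
factor out 2^1: 6 = 2^1·3; with 7 mod 8 = 7, (2/7) = +1; sign now +1; continue with (3/7)
flip (3/7) -> (7/3): both odd, 3 mod 4 = 3, 7 mod 4 = 3, so the flip contributes -1; sign now -1
(7/3): 7 mod 3 = 1, so (7/3) = (1/3)
reached (1/3) = 1, so the symbol is -1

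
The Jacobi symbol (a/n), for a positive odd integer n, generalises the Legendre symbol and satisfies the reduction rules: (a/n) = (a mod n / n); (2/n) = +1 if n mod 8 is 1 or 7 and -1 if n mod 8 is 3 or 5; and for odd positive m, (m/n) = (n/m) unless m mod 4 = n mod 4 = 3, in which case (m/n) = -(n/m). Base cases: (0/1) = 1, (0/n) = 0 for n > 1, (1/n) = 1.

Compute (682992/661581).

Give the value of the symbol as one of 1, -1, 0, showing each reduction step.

0

(682992/661581): 682992 mod 661581 = 21411, so (682992/661581) = (21411/661581)
flip (21411/661581) -> (661581/21411): both odd, 21411 mod 4 = 3, 661581 mod 4 = 1, so the flip contributes +1; sign now +1
(661581/21411): 661581 mod 21411 = 19251, so (661581/21411) = (19251/21411)
flip (19251/21411) -> (21411/19251): both odd, 19251 mod 4 = 3, 21411 mod 4 = 3, so the flip contributes -1; sign now -1
(21411/19251): 21411 mod 19251 = 2160, so (21411/19251) = (2160/19251)
factor out 2^4: 2160 = 2^4·135; with 19251 mod 8 = 3, (2/19251) = -1; sign now -1; continue with (135/19251)
flip (135/19251) -> (19251/135): both odd, 135 mod 4 = 3, 19251 mod 4 = 3, so the flip contributes -1; sign now +1
(19251/135): 19251 mod 135 = 81, so (19251/135) = (81/135)
flip (81/135) -> (135/81): both odd, 81 mod 4 = 1, 135 mod 4 = 3, so the flip contributes +1; sign now +1
(135/81): 135 mod 81 = 54, so (135/81) = (54/81)
factor out 2^1: 54 = 2^1·27; with 81 mod 8 = 1, (2/81) = +1; sign now +1; continue with (27/81)
flip (27/81) -> (81/27): both odd, 27 mod 4 = 3, 81 mod 4 = 1, so the flip contributes +1; sign now +1
(81/27): 81 mod 27 = 0, so (81/27) = (0/27)
reached (0/27); gcd(a, n) > 1, so (0/27) = 0 and the symbol is 0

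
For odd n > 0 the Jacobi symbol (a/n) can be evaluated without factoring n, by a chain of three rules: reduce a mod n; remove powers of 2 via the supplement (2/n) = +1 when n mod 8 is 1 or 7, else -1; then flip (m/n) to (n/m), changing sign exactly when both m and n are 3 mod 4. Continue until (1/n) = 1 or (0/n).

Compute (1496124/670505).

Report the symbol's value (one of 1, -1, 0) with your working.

1

(1496124/670505) = (155114/670505)   [reduce mod 670505]
155114 = 2^1·77557; (2/670505) = +1 since 670505 mod 8 = 1, so (155114/670505) = (+1)^1·(77557/670505); sign now +1
reciprocity: (77557/670505) = +1·(670505/77557) since 77557 mod 4 = 1, 670505 mod 4 = 1; sign now +1
(670505/77557) = (50049/77557)   [reduce mod 77557]
reciprocity: (50049/77557) = +1·(77557/50049) since 50049 mod 4 = 1, 77557 mod 4 = 1; sign now +1
(77557/50049) = (27508/50049)   [reduce mod 50049]
27508 = 2^2·6877; (2/50049) = +1 since 50049 mod 8 = 1, so (27508/50049) = (+1)^2·(6877/50049); sign now +1
reciprocity: (6877/50049) = +1·(50049/6877) since 6877 mod 4 = 1, 50049 mod 4 = 1; sign now +1
(50049/6877) = (1910/6877)   [reduce mod 6877]
1910 = 2^1·955; (2/6877) = -1 since 6877 mod 8 = 5, so (1910/6877) = (-1)^1·(955/6877); sign now -1
reciprocity: (955/6877) = +1·(6877/955) since 955 mod 4 = 3, 6877 mod 4 = 1; sign now -1
(6877/955) = (192/955)   [reduce mod 955]
192 = 2^6·3; (2/955) = -1 since 955 mod 8 = 3, so (192/955) = (-1)^6·(3/955); sign now -1
reciprocity: (3/955) = -1·(955/3) since 3 mod 4 = 3, 955 mod 4 = 3; sign now +1
(955/3) = (1/3)   [reduce mod 3]
(1/3) = 1; final value = sign = +1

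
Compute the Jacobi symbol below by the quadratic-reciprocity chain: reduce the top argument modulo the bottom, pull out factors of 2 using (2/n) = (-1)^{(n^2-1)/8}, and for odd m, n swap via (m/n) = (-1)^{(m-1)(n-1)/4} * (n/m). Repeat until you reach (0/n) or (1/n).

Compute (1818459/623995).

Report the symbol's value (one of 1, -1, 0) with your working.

(1818459/623995): 1818459 mod 623995 = 570469, so (1818459/623995) = (570469/623995)
flip (570469/623995) -> (623995/570469): both odd, 570469 mod 4 = 1, 623995 mod 4 = 3, so the flip contributes +1; sign now +1
(623995/570469): 623995 mod 570469 = 53526, so (623995/570469) = (53526/570469)
factor out 2^1: 53526 = 2^1·26763; with 570469 mod 8 = 5, (2/570469) = -1; sign now -1; continue with (26763/570469)
flip (26763/570469) -> (570469/26763): both odd, 26763 mod 4 = 3, 570469 mod 4 = 1, so the flip contributes +1; sign now -1
(570469/26763): 570469 mod 26763 = 8446, so (570469/26763) = (8446/26763)
factor out 2^1: 8446 = 2^1·4223; with 26763 mod 8 = 3, (2/26763) = -1; sign now +1; continue with (4223/26763)
flip (4223/26763) -> (26763/4223): both odd, 4223 mod 4 = 3, 26763 mod 4 = 3, so the flip contributes -1; sign now -1
(26763/4223): 26763 mod 4223 = 1425, so (26763/4223) = (1425/4223)
flip (1425/4223) -> (4223/1425): both odd, 1425 mod 4 = 1, 4223 mod 4 = 3, so the flip contributes +1; sign now -1
(4223/1425): 4223 mod 1425 = 1373, so (4223/1425) = (1373/1425)
flip (1373/1425) -> (1425/1373): both odd, 1373 mod 4 = 1, 1425 mod 4 = 1, so the flip contributes +1; sign now -1
(1425/1373): 1425 mod 1373 = 52, so (1425/1373) = (52/1373)
factor out 2^2: 52 = 2^2·13; with 1373 mod 8 = 5, (2/1373) = -1; sign now -1; continue with (13/1373)
flip (13/1373) -> (1373/13): both odd, 13 mod 4 = 1, 1373 mod 4 = 1, so the flip contributes +1; sign now -1
(1373/13): 1373 mod 13 = 8, so (1373/13) = (8/13)
factor out 2^3: 8 = 2^3·1; with 13 mod 8 = 5, (2/13) = -1; sign now +1; continue with (1/13)
reached (1/13) = 1, so the symbol is +1

1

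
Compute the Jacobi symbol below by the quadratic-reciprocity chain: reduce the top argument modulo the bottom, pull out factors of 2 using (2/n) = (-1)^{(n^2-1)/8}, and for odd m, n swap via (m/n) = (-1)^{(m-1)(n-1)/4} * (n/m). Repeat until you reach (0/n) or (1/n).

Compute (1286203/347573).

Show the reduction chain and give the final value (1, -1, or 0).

1

(1286203/347573): 1286203 mod 347573 = 243484, so (1286203/347573) = (243484/347573)
factor out 2^2: 243484 = 2^2·60871; with 347573 mod 8 = 5, (2/347573) = -1; sign now +1; continue with (60871/347573)
flip (60871/347573) -> (347573/60871): both odd, 60871 mod 4 = 3, 347573 mod 4 = 1, so the flip contributes +1; sign now +1
(347573/60871): 347573 mod 60871 = 43218, so (347573/60871) = (43218/60871)
factor out 2^1: 43218 = 2^1·21609; with 60871 mod 8 = 7, (2/60871) = +1; sign now +1; continue with (21609/60871)
flip (21609/60871) -> (60871/21609): both odd, 21609 mod 4 = 1, 60871 mod 4 = 3, so the flip contributes +1; sign now +1
(60871/21609): 60871 mod 21609 = 17653, so (60871/21609) = (17653/21609)
flip (17653/21609) -> (21609/17653): both odd, 17653 mod 4 = 1, 21609 mod 4 = 1, so the flip contributes +1; sign now +1
(21609/17653): 21609 mod 17653 = 3956, so (21609/17653) = (3956/17653)
factor out 2^2: 3956 = 2^2·989; with 17653 mod 8 = 5, (2/17653) = -1; sign now +1; continue with (989/17653)
flip (989/17653) -> (17653/989): both odd, 989 mod 4 = 1, 17653 mod 4 = 1, so the flip contributes +1; sign now +1
(17653/989): 17653 mod 989 = 840, so (17653/989) = (840/989)
factor out 2^3: 840 = 2^3·105; with 989 mod 8 = 5, (2/989) = -1; sign now -1; continue with (105/989)
flip (105/989) -> (989/105): both odd, 105 mod 4 = 1, 989 mod 4 = 1, so the flip contributes +1; sign now -1
(989/105): 989 mod 105 = 44, so (989/105) = (44/105)
factor out 2^2: 44 = 2^2·11; with 105 mod 8 = 1, (2/105) = +1; sign now -1; continue with (11/105)
flip (11/105) -> (105/11): both odd, 11 mod 4 = 3, 105 mod 4 = 1, so the flip contributes +1; sign now -1
(105/11): 105 mod 11 = 6, so (105/11) = (6/11)
factor out 2^1: 6 = 2^1·3; with 11 mod 8 = 3, (2/11) = -1; sign now +1; continue with (3/11)
flip (3/11) -> (11/3): both odd, 3 mod 4 = 3, 11 mod 4 = 3, so the flip contributes -1; sign now -1
(11/3): 11 mod 3 = 2, so (11/3) = (2/3)
factor out 2^1: 2 = 2^1·1; with 3 mod 8 = 3, (2/3) = -1; sign now +1; continue with (1/3)
reached (1/3) = 1, so the symbol is +1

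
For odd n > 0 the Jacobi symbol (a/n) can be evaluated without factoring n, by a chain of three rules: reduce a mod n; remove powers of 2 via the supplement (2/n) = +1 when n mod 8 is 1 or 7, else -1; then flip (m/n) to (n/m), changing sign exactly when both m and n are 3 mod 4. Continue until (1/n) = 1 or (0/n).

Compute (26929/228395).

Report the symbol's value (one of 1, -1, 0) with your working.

flip (26929/228395) -> (228395/26929): both odd, 26929 mod 4 = 1, 228395 mod 4 = 3, so the flip contributes +1; sign now +1
(228395/26929): 228395 mod 26929 = 12963, so (228395/26929) = (12963/26929)
flip (12963/26929) -> (26929/12963): both odd, 12963 mod 4 = 3, 26929 mod 4 = 1, so the flip contributes +1; sign now +1
(26929/12963): 26929 mod 12963 = 1003, so (26929/12963) = (1003/12963)
flip (1003/12963) -> (12963/1003): both odd, 1003 mod 4 = 3, 12963 mod 4 = 3, so the flip contributes -1; sign now -1
(12963/1003): 12963 mod 1003 = 927, so (12963/1003) = (927/1003)
flip (927/1003) -> (1003/927): both odd, 927 mod 4 = 3, 1003 mod 4 = 3, so the flip contributes -1; sign now +1
(1003/927): 1003 mod 927 = 76, so (1003/927) = (76/927)
factor out 2^2: 76 = 2^2·19; with 927 mod 8 = 7, (2/927) = +1; sign now +1; continue with (19/927)
flip (19/927) -> (927/19): both odd, 19 mod 4 = 3, 927 mod 4 = 3, so the flip contributes -1; sign now -1
(927/19): 927 mod 19 = 15, so (927/19) = (15/19)
flip (15/19) -> (19/15): both odd, 15 mod 4 = 3, 19 mod 4 = 3, so the flip contributes -1; sign now +1
(19/15): 19 mod 15 = 4, so (19/15) = (4/15)
factor out 2^2: 4 = 2^2·1; with 15 mod 8 = 7, (2/15) = +1; sign now +1; continue with (1/15)
reached (1/15) = 1, so the symbol is +1

1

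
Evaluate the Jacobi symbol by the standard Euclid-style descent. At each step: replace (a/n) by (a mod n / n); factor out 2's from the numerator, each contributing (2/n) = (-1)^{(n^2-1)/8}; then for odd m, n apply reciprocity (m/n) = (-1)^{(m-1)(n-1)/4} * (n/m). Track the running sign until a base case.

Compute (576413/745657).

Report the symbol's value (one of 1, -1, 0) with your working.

reciprocity: (576413/745657) = +1·(745657/576413) since 576413 mod 4 = 1, 745657 mod 4 = 1; sign now +1
(745657/576413) = (169244/576413)   [reduce mod 576413]
169244 = 2^2·42311; (2/576413) = -1 since 576413 mod 8 = 5, so (169244/576413) = (-1)^2·(42311/576413); sign now +1
reciprocity: (42311/576413) = +1·(576413/42311) since 42311 mod 4 = 3, 576413 mod 4 = 1; sign now +1
(576413/42311) = (26370/42311)   [reduce mod 42311]
26370 = 2^1·13185; (2/42311) = +1 since 42311 mod 8 = 7, so (26370/42311) = (+1)^1·(13185/42311); sign now +1
reciprocity: (13185/42311) = +1·(42311/13185) since 13185 mod 4 = 1, 42311 mod 4 = 3; sign now +1
(42311/13185) = (2756/13185)   [reduce mod 13185]
2756 = 2^2·689; (2/13185) = +1 since 13185 mod 8 = 1, so (2756/13185) = (+1)^2·(689/13185); sign now +1
reciprocity: (689/13185) = +1·(13185/689) since 689 mod 4 = 1, 13185 mod 4 = 1; sign now +1
(13185/689) = (94/689)   [reduce mod 689]
94 = 2^1·47; (2/689) = +1 since 689 mod 8 = 1, so (94/689) = (+1)^1·(47/689); sign now +1
reciprocity: (47/689) = +1·(689/47) since 47 mod 4 = 3, 689 mod 4 = 1; sign now +1
(689/47) = (31/47)   [reduce mod 47]
reciprocity: (31/47) = -1·(47/31) since 31 mod 4 = 3, 47 mod 4 = 3; sign now -1
(47/31) = (16/31)   [reduce mod 31]
16 = 2^4·1; (2/31) = +1 since 31 mod 8 = 7, so (16/31) = (+1)^4·(1/31); sign now -1
(1/31) = 1; final value = sign = -1

-1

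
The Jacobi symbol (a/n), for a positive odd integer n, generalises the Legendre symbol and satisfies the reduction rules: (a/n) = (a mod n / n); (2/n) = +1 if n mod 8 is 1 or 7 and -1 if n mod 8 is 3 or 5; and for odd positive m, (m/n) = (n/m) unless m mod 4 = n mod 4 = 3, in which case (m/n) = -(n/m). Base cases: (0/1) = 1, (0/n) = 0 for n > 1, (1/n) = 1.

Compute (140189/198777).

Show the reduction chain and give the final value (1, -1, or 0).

-1

reciprocity: (140189/198777) = +1·(198777/140189) since 140189 mod 4 = 1, 198777 mod 4 = 1; sign now +1
(198777/140189) = (58588/140189)   [reduce mod 140189]
58588 = 2^2·14647; (2/140189) = -1 since 140189 mod 8 = 5, so (58588/140189) = (-1)^2·(14647/140189); sign now +1
reciprocity: (14647/140189) = +1·(140189/14647) since 14647 mod 4 = 3, 140189 mod 4 = 1; sign now +1
(140189/14647) = (8366/14647)   [reduce mod 14647]
8366 = 2^1·4183; (2/14647) = +1 since 14647 mod 8 = 7, so (8366/14647) = (+1)^1·(4183/14647); sign now +1
reciprocity: (4183/14647) = -1·(14647/4183) since 4183 mod 4 = 3, 14647 mod 4 = 3; sign now -1
(14647/4183) = (2098/4183)   [reduce mod 4183]
2098 = 2^1·1049; (2/4183) = +1 since 4183 mod 8 = 7, so (2098/4183) = (+1)^1·(1049/4183); sign now -1
reciprocity: (1049/4183) = +1·(4183/1049) since 1049 mod 4 = 1, 4183 mod 4 = 3; sign now -1
(4183/1049) = (1036/1049)   [reduce mod 1049]
1036 = 2^2·259; (2/1049) = +1 since 1049 mod 8 = 1, so (1036/1049) = (+1)^2·(259/1049); sign now -1
reciprocity: (259/1049) = +1·(1049/259) since 259 mod 4 = 3, 1049 mod 4 = 1; sign now -1
(1049/259) = (13/259)   [reduce mod 259]
reciprocity: (13/259) = +1·(259/13) since 13 mod 4 = 1, 259 mod 4 = 3; sign now -1
(259/13) = (12/13)   [reduce mod 13]
12 = 2^2·3; (2/13) = -1 since 13 mod 8 = 5, so (12/13) = (-1)^2·(3/13); sign now -1
reciprocity: (3/13) = +1·(13/3) since 3 mod 4 = 3, 13 mod 4 = 1; sign now -1
(13/3) = (1/3)   [reduce mod 3]
(1/3) = 1; final value = sign = -1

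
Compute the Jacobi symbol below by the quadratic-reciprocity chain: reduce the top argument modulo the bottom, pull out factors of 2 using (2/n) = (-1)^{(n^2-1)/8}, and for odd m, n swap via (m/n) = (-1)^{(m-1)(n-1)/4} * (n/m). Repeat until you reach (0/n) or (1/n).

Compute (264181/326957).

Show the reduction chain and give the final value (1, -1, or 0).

1

reciprocity: (264181/326957) = +1·(326957/264181) since 264181 mod 4 = 1, 326957 mod 4 = 1; sign now +1
(326957/264181) = (62776/264181)   [reduce mod 264181]
62776 = 2^3·7847; (2/264181) = -1 since 264181 mod 8 = 5, so (62776/264181) = (-1)^3·(7847/264181); sign now -1
reciprocity: (7847/264181) = +1·(264181/7847) since 7847 mod 4 = 3, 264181 mod 4 = 1; sign now -1
(264181/7847) = (5230/7847)   [reduce mod 7847]
5230 = 2^1·2615; (2/7847) = +1 since 7847 mod 8 = 7, so (5230/7847) = (+1)^1·(2615/7847); sign now -1
reciprocity: (2615/7847) = -1·(7847/2615) since 2615 mod 4 = 3, 7847 mod 4 = 3; sign now +1
(7847/2615) = (2/2615)   [reduce mod 2615]
2 = 2^1·1; (2/2615) = +1 since 2615 mod 8 = 7, so (2/2615) = (+1)^1·(1/2615); sign now +1
(1/2615) = 1; final value = sign = +1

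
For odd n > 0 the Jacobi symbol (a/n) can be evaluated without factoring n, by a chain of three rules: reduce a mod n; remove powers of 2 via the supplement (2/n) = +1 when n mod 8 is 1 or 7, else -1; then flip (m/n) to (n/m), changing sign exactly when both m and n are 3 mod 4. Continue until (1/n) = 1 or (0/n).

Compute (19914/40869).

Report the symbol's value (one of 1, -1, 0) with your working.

19914 = 2^1·9957; (2/40869) = -1 since 40869 mod 8 = 5, so (19914/40869) = (-1)^1·(9957/40869); sign now -1
reciprocity: (9957/40869) = +1·(40869/9957) since 9957 mod 4 = 1, 40869 mod 4 = 1; sign now -1
(40869/9957) = (1041/9957)   [reduce mod 9957]
reciprocity: (1041/9957) = +1·(9957/1041) since 1041 mod 4 = 1, 9957 mod 4 = 1; sign now -1
(9957/1041) = (588/1041)   [reduce mod 1041]
588 = 2^2·147; (2/1041) = +1 since 1041 mod 8 = 1, so (588/1041) = (+1)^2·(147/1041); sign now -1
reciprocity: (147/1041) = +1·(1041/147) since 147 mod 4 = 3, 1041 mod 4 = 1; sign now -1
(1041/147) = (12/147)   [reduce mod 147]
12 = 2^2·3; (2/147) = -1 since 147 mod 8 = 3, so (12/147) = (-1)^2·(3/147); sign now -1
reciprocity: (3/147) = -1·(147/3) since 3 mod 4 = 3, 147 mod 4 = 3; sign now +1
(147/3) = (0/3)   [reduce mod 3]
(0/3) = 0   [gcd(a, n) > 1]; final value = 0

0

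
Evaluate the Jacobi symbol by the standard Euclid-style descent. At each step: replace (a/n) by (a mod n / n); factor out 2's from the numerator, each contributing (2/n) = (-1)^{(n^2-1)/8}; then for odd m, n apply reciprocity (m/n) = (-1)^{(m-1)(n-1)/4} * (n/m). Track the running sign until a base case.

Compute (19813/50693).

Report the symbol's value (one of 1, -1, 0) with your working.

flip (19813/50693) -> (50693/19813): both odd, 19813 mod 4 = 1, 50693 mod 4 = 1, so the flip contributes +1; sign now +1
(50693/19813): 50693 mod 19813 = 11067, so (50693/19813) = (11067/19813)
flip (11067/19813) -> (19813/11067): both odd, 11067 mod 4 = 3, 19813 mod 4 = 1, so the flip contributes +1; sign now +1
(19813/11067): 19813 mod 11067 = 8746, so (19813/11067) = (8746/11067)
factor out 2^1: 8746 = 2^1·4373; with 11067 mod 8 = 3, (2/11067) = -1; sign now -1; continue with (4373/11067)
flip (4373/11067) -> (11067/4373): both odd, 4373 mod 4 = 1, 11067 mod 4 = 3, so the flip contributes +1; sign now -1
(11067/4373): 11067 mod 4373 = 2321, so (11067/4373) = (2321/4373)
flip (2321/4373) -> (4373/2321): both odd, 2321 mod 4 = 1, 4373 mod 4 = 1, so the flip contributes +1; sign now -1
(4373/2321): 4373 mod 2321 = 2052, so (4373/2321) = (2052/2321)
factor out 2^2: 2052 = 2^2·513; with 2321 mod 8 = 1, (2/2321) = +1; sign now -1; continue with (513/2321)
flip (513/2321) -> (2321/513): both odd, 513 mod 4 = 1, 2321 mod 4 = 1, so the flip contributes +1; sign now -1
(2321/513): 2321 mod 513 = 269, so (2321/513) = (269/513)
flip (269/513) -> (513/269): both odd, 269 mod 4 = 1, 513 mod 4 = 1, so the flip contributes +1; sign now -1
(513/269): 513 mod 269 = 244, so (513/269) = (244/269)
factor out 2^2: 244 = 2^2·61; with 269 mod 8 = 5, (2/269) = -1; sign now -1; continue with (61/269)
flip (61/269) -> (269/61): both odd, 61 mod 4 = 1, 269 mod 4 = 1, so the flip contributes +1; sign now -1
(269/61): 269 mod 61 = 25, so (269/61) = (25/61)
flip (25/61) -> (61/25): both odd, 25 mod 4 = 1, 61 mod 4 = 1, so the flip contributes +1; sign now -1
(61/25): 61 mod 25 = 11, so (61/25) = (11/25)
flip (11/25) -> (25/11): both odd, 11 mod 4 = 3, 25 mod 4 = 1, so the flip contributes +1; sign now -1
(25/11): 25 mod 11 = 3, so (25/11) = (3/11)
flip (3/11) -> (11/3): both odd, 3 mod 4 = 3, 11 mod 4 = 3, so the flip contributes -1; sign now +1
(11/3): 11 mod 3 = 2, so (11/3) = (2/3)
factor out 2^1: 2 = 2^1·1; with 3 mod 8 = 3, (2/3) = -1; sign now -1; continue with (1/3)
reached (1/3) = 1, so the symbol is -1

-1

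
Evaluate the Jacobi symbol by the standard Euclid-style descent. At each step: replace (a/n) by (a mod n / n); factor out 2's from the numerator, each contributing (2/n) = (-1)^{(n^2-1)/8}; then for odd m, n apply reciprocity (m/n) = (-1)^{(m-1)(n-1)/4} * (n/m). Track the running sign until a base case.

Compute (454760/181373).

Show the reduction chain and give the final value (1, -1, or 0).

1

(454760/181373) = (92014/181373)   [reduce mod 181373]
92014 = 2^1·46007; (2/181373) = -1 since 181373 mod 8 = 5, so (92014/181373) = (-1)^1·(46007/181373); sign now -1
reciprocity: (46007/181373) = +1·(181373/46007) since 46007 mod 4 = 3, 181373 mod 4 = 1; sign now -1
(181373/46007) = (43352/46007)   [reduce mod 46007]
43352 = 2^3·5419; (2/46007) = +1 since 46007 mod 8 = 7, so (43352/46007) = (+1)^3·(5419/46007); sign now -1
reciprocity: (5419/46007) = -1·(46007/5419) since 5419 mod 4 = 3, 46007 mod 4 = 3; sign now +1
(46007/5419) = (2655/5419)   [reduce mod 5419]
reciprocity: (2655/5419) = -1·(5419/2655) since 2655 mod 4 = 3, 5419 mod 4 = 3; sign now -1
(5419/2655) = (109/2655)   [reduce mod 2655]
reciprocity: (109/2655) = +1·(2655/109) since 109 mod 4 = 1, 2655 mod 4 = 3; sign now -1
(2655/109) = (39/109)   [reduce mod 109]
reciprocity: (39/109) = +1·(109/39) since 39 mod 4 = 3, 109 mod 4 = 1; sign now -1
(109/39) = (31/39)   [reduce mod 39]
reciprocity: (31/39) = -1·(39/31) since 31 mod 4 = 3, 39 mod 4 = 3; sign now +1
(39/31) = (8/31)   [reduce mod 31]
8 = 2^3·1; (2/31) = +1 since 31 mod 8 = 7, so (8/31) = (+1)^3·(1/31); sign now +1
(1/31) = 1; final value = sign = +1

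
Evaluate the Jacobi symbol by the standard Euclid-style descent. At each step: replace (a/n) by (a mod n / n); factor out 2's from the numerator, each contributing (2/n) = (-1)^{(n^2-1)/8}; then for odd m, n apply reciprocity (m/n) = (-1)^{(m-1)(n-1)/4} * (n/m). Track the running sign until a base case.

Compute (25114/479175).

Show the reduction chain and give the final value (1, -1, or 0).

-1

factor out 2^1: 25114 = 2^1·12557; with 479175 mod 8 = 7, (2/479175) = +1; sign now +1; continue with (12557/479175)
flip (12557/479175) -> (479175/12557): both odd, 12557 mod 4 = 1, 479175 mod 4 = 3, so the flip contributes +1; sign now +1
(479175/12557): 479175 mod 12557 = 2009, so (479175/12557) = (2009/12557)
flip (2009/12557) -> (12557/2009): both odd, 2009 mod 4 = 1, 12557 mod 4 = 1, so the flip contributes +1; sign now +1
(12557/2009): 12557 mod 2009 = 503, so (12557/2009) = (503/2009)
flip (503/2009) -> (2009/503): both odd, 503 mod 4 = 3, 2009 mod 4 = 1, so the flip contributes +1; sign now +1
(2009/503): 2009 mod 503 = 500, so (2009/503) = (500/503)
factor out 2^2: 500 = 2^2·125; with 503 mod 8 = 7, (2/503) = +1; sign now +1; continue with (125/503)
flip (125/503) -> (503/125): both odd, 125 mod 4 = 1, 503 mod 4 = 3, so the flip contributes +1; sign now +1
(503/125): 503 mod 125 = 3, so (503/125) = (3/125)
flip (3/125) -> (125/3): both odd, 3 mod 4 = 3, 125 mod 4 = 1, so the flip contributes +1; sign now +1
(125/3): 125 mod 3 = 2, so (125/3) = (2/3)
factor out 2^1: 2 = 2^1·1; with 3 mod 8 = 3, (2/3) = -1; sign now -1; continue with (1/3)
reached (1/3) = 1, so the symbol is -1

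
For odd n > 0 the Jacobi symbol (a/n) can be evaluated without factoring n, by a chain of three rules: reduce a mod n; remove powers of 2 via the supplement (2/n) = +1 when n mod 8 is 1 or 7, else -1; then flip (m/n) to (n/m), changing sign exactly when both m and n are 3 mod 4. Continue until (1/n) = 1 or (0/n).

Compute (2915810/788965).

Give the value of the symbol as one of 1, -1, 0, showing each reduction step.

0

(2915810/788965): 2915810 mod 788965 = 548915, so (2915810/788965) = (548915/788965)
flip (548915/788965) -> (788965/548915): both odd, 548915 mod 4 = 3, 788965 mod 4 = 1, so the flip contributes +1; sign now +1
(788965/548915): 788965 mod 548915 = 240050, so (788965/548915) = (240050/548915)
factor out 2^1: 240050 = 2^1·120025; with 548915 mod 8 = 3, (2/548915) = -1; sign now -1; continue with (120025/548915)
flip (120025/548915) -> (548915/120025): both odd, 120025 mod 4 = 1, 548915 mod 4 = 3, so the flip contributes +1; sign now -1
(548915/120025): 548915 mod 120025 = 68815, so (548915/120025) = (68815/120025)
flip (68815/120025) -> (120025/68815): both odd, 68815 mod 4 = 3, 120025 mod 4 = 1, so the flip contributes +1; sign now -1
(120025/68815): 120025 mod 68815 = 51210, so (120025/68815) = (51210/68815)
factor out 2^1: 51210 = 2^1·25605; with 68815 mod 8 = 7, (2/68815) = +1; sign now -1; continue with (25605/68815)
flip (25605/68815) -> (68815/25605): both odd, 25605 mod 4 = 1, 68815 mod 4 = 3, so the flip contributes +1; sign now -1
(68815/25605): 68815 mod 25605 = 17605, so (68815/25605) = (17605/25605)
flip (17605/25605) -> (25605/17605): both odd, 17605 mod 4 = 1, 25605 mod 4 = 1, so the flip contributes +1; sign now -1
(25605/17605): 25605 mod 17605 = 8000, so (25605/17605) = (8000/17605)
factor out 2^6: 8000 = 2^6·125; with 17605 mod 8 = 5, (2/17605) = -1; sign now -1; continue with (125/17605)
flip (125/17605) -> (17605/125): both odd, 125 mod 4 = 1, 17605 mod 4 = 1, so the flip contributes +1; sign now -1
(17605/125): 17605 mod 125 = 105, so (17605/125) = (105/125)
flip (105/125) -> (125/105): both odd, 105 mod 4 = 1, 125 mod 4 = 1, so the flip contributes +1; sign now -1
(125/105): 125 mod 105 = 20, so (125/105) = (20/105)
factor out 2^2: 20 = 2^2·5; with 105 mod 8 = 1, (2/105) = +1; sign now -1; continue with (5/105)
flip (5/105) -> (105/5): both odd, 5 mod 4 = 1, 105 mod 4 = 1, so the flip contributes +1; sign now -1
(105/5): 105 mod 5 = 0, so (105/5) = (0/5)
reached (0/5); gcd(a, n) > 1, so (0/5) = 0 and the symbol is 0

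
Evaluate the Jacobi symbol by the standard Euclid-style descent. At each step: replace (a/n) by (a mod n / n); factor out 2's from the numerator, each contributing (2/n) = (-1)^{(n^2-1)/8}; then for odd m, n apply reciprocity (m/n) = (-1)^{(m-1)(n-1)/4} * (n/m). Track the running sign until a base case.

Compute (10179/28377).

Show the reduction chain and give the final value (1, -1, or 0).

0

reciprocity: (10179/28377) = +1·(28377/10179) since 10179 mod 4 = 3, 28377 mod 4 = 1; sign now +1
(28377/10179) = (8019/10179)   [reduce mod 10179]
reciprocity: (8019/10179) = -1·(10179/8019) since 8019 mod 4 = 3, 10179 mod 4 = 3; sign now -1
(10179/8019) = (2160/8019)   [reduce mod 8019]
2160 = 2^4·135; (2/8019) = -1 since 8019 mod 8 = 3, so (2160/8019) = (-1)^4·(135/8019); sign now -1
reciprocity: (135/8019) = -1·(8019/135) since 135 mod 4 = 3, 8019 mod 4 = 3; sign now +1
(8019/135) = (54/135)   [reduce mod 135]
54 = 2^1·27; (2/135) = +1 since 135 mod 8 = 7, so (54/135) = (+1)^1·(27/135); sign now +1
reciprocity: (27/135) = -1·(135/27) since 27 mod 4 = 3, 135 mod 4 = 3; sign now -1
(135/27) = (0/27)   [reduce mod 27]
(0/27) = 0   [gcd(a, n) > 1]; final value = 0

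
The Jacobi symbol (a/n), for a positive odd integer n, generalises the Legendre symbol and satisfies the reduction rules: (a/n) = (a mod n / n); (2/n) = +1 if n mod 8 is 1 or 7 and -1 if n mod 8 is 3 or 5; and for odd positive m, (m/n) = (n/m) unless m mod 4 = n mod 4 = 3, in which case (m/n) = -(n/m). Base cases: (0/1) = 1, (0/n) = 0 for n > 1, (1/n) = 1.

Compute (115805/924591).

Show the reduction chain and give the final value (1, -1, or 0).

1

reciprocity: (115805/924591) = +1·(924591/115805) since 115805 mod 4 = 1, 924591 mod 4 = 3; sign now +1
(924591/115805) = (113956/115805)   [reduce mod 115805]
113956 = 2^2·28489; (2/115805) = -1 since 115805 mod 8 = 5, so (113956/115805) = (-1)^2·(28489/115805); sign now +1
reciprocity: (28489/115805) = +1·(115805/28489) since 28489 mod 4 = 1, 115805 mod 4 = 1; sign now +1
(115805/28489) = (1849/28489)   [reduce mod 28489]
reciprocity: (1849/28489) = +1·(28489/1849) since 1849 mod 4 = 1, 28489 mod 4 = 1; sign now +1
(28489/1849) = (754/1849)   [reduce mod 1849]
754 = 2^1·377; (2/1849) = +1 since 1849 mod 8 = 1, so (754/1849) = (+1)^1·(377/1849); sign now +1
reciprocity: (377/1849) = +1·(1849/377) since 377 mod 4 = 1, 1849 mod 4 = 1; sign now +1
(1849/377) = (341/377)   [reduce mod 377]
reciprocity: (341/377) = +1·(377/341) since 341 mod 4 = 1, 377 mod 4 = 1; sign now +1
(377/341) = (36/341)   [reduce mod 341]
36 = 2^2·9; (2/341) = -1 since 341 mod 8 = 5, so (36/341) = (-1)^2·(9/341); sign now +1
reciprocity: (9/341) = +1·(341/9) since 9 mod 4 = 1, 341 mod 4 = 1; sign now +1
(341/9) = (8/9)   [reduce mod 9]
8 = 2^3·1; (2/9) = +1 since 9 mod 8 = 1, so (8/9) = (+1)^3·(1/9); sign now +1
(1/9) = 1; final value = sign = +1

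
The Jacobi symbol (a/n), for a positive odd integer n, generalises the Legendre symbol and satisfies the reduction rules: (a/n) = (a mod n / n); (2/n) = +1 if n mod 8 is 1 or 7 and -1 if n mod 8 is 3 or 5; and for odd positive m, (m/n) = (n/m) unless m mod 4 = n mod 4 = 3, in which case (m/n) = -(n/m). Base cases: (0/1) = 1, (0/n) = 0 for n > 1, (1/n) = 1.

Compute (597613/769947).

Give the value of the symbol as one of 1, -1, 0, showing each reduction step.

1

flip (597613/769947) -> (769947/597613): both odd, 597613 mod 4 = 1, 769947 mod 4 = 3, so the flip contributes +1; sign now +1
(769947/597613): 769947 mod 597613 = 172334, so (769947/597613) = (172334/597613)
factor out 2^1: 172334 = 2^1·86167; with 597613 mod 8 = 5, (2/597613) = -1; sign now -1; continue with (86167/597613)
flip (86167/597613) -> (597613/86167): both odd, 86167 mod 4 = 3, 597613 mod 4 = 1, so the flip contributes +1; sign now -1
(597613/86167): 597613 mod 86167 = 80611, so (597613/86167) = (80611/86167)
flip (80611/86167) -> (86167/80611): both odd, 80611 mod 4 = 3, 86167 mod 4 = 3, so the flip contributes -1; sign now +1
(86167/80611): 86167 mod 80611 = 5556, so (86167/80611) = (5556/80611)
factor out 2^2: 5556 = 2^2·1389; with 80611 mod 8 = 3, (2/80611) = -1; sign now +1; continue with (1389/80611)
flip (1389/80611) -> (80611/1389): both odd, 1389 mod 4 = 1, 80611 mod 4 = 3, so the flip contributes +1; sign now +1
(80611/1389): 80611 mod 1389 = 49, so (80611/1389) = (49/1389)
flip (49/1389) -> (1389/49): both odd, 49 mod 4 = 1, 1389 mod 4 = 1, so the flip contributes +1; sign now +1
(1389/49): 1389 mod 49 = 17, so (1389/49) = (17/49)
flip (17/49) -> (49/17): both odd, 17 mod 4 = 1, 49 mod 4 = 1, so the flip contributes +1; sign now +1
(49/17): 49 mod 17 = 15, so (49/17) = (15/17)
flip (15/17) -> (17/15): both odd, 15 mod 4 = 3, 17 mod 4 = 1, so the flip contributes +1; sign now +1
(17/15): 17 mod 15 = 2, so (17/15) = (2/15)
factor out 2^1: 2 = 2^1·1; with 15 mod 8 = 7, (2/15) = +1; sign now +1; continue with (1/15)
reached (1/15) = 1, so the symbol is +1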